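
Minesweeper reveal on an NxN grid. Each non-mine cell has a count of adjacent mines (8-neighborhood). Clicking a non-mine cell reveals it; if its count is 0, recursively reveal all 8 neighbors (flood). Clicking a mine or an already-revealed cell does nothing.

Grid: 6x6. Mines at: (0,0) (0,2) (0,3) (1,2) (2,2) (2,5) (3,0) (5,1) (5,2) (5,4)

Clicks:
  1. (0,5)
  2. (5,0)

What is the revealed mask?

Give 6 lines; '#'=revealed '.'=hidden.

Answer: ....##
....##
......
......
......
#.....

Derivation:
Click 1 (0,5) count=0: revealed 4 new [(0,4) (0,5) (1,4) (1,5)] -> total=4
Click 2 (5,0) count=1: revealed 1 new [(5,0)] -> total=5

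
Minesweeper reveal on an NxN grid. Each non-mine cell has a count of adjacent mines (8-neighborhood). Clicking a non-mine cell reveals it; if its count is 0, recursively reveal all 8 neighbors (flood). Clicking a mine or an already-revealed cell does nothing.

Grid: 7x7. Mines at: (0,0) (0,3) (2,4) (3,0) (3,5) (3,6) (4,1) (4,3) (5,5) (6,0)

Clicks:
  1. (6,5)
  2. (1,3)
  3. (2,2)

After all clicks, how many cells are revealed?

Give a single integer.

Answer: 10

Derivation:
Click 1 (6,5) count=1: revealed 1 new [(6,5)] -> total=1
Click 2 (1,3) count=2: revealed 1 new [(1,3)] -> total=2
Click 3 (2,2) count=0: revealed 8 new [(1,1) (1,2) (2,1) (2,2) (2,3) (3,1) (3,2) (3,3)] -> total=10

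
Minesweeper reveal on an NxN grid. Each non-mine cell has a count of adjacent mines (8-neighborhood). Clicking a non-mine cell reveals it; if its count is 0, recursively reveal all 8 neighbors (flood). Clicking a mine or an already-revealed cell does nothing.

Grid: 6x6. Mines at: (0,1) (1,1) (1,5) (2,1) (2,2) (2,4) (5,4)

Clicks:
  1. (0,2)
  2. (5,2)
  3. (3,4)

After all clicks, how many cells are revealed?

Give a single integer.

Answer: 14

Derivation:
Click 1 (0,2) count=2: revealed 1 new [(0,2)] -> total=1
Click 2 (5,2) count=0: revealed 12 new [(3,0) (3,1) (3,2) (3,3) (4,0) (4,1) (4,2) (4,3) (5,0) (5,1) (5,2) (5,3)] -> total=13
Click 3 (3,4) count=1: revealed 1 new [(3,4)] -> total=14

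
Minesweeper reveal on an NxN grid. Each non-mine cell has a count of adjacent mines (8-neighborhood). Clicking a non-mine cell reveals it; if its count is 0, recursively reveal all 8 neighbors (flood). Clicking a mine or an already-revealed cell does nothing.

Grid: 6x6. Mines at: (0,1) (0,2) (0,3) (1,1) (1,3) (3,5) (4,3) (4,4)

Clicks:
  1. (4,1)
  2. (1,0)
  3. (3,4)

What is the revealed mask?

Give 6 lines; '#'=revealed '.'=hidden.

Answer: ......
#.....
###...
###.#.
###...
###...

Derivation:
Click 1 (4,1) count=0: revealed 12 new [(2,0) (2,1) (2,2) (3,0) (3,1) (3,2) (4,0) (4,1) (4,2) (5,0) (5,1) (5,2)] -> total=12
Click 2 (1,0) count=2: revealed 1 new [(1,0)] -> total=13
Click 3 (3,4) count=3: revealed 1 new [(3,4)] -> total=14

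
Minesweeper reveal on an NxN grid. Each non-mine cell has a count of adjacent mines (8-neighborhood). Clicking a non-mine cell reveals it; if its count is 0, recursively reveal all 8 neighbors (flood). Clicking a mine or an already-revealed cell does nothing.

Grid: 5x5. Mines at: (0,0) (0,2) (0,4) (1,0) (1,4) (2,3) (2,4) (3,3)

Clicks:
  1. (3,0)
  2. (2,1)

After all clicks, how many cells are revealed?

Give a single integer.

Answer: 9

Derivation:
Click 1 (3,0) count=0: revealed 9 new [(2,0) (2,1) (2,2) (3,0) (3,1) (3,2) (4,0) (4,1) (4,2)] -> total=9
Click 2 (2,1) count=1: revealed 0 new [(none)] -> total=9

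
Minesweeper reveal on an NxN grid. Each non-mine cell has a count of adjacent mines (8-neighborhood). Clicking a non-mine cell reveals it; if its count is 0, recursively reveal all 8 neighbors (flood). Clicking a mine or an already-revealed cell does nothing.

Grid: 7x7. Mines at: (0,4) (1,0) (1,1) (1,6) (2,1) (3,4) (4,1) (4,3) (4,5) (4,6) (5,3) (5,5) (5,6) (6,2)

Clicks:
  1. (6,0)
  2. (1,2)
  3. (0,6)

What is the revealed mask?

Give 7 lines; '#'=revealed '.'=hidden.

Click 1 (6,0) count=0: revealed 4 new [(5,0) (5,1) (6,0) (6,1)] -> total=4
Click 2 (1,2) count=2: revealed 1 new [(1,2)] -> total=5
Click 3 (0,6) count=1: revealed 1 new [(0,6)] -> total=6

Answer: ......#
..#....
.......
.......
.......
##.....
##.....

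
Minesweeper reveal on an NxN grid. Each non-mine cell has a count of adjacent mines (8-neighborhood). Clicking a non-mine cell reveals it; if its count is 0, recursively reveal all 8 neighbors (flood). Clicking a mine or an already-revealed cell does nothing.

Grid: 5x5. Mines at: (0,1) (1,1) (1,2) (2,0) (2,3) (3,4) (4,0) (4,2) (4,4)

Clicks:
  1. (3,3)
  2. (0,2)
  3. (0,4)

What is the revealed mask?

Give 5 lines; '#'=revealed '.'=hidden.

Answer: ..###
...##
.....
...#.
.....

Derivation:
Click 1 (3,3) count=4: revealed 1 new [(3,3)] -> total=1
Click 2 (0,2) count=3: revealed 1 new [(0,2)] -> total=2
Click 3 (0,4) count=0: revealed 4 new [(0,3) (0,4) (1,3) (1,4)] -> total=6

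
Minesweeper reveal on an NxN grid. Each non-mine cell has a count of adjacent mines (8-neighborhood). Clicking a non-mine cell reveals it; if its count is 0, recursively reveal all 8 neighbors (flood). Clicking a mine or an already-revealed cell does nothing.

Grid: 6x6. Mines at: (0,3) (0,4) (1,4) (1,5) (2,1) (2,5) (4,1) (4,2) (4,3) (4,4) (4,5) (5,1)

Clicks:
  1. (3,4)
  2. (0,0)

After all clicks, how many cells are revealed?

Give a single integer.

Click 1 (3,4) count=4: revealed 1 new [(3,4)] -> total=1
Click 2 (0,0) count=0: revealed 6 new [(0,0) (0,1) (0,2) (1,0) (1,1) (1,2)] -> total=7

Answer: 7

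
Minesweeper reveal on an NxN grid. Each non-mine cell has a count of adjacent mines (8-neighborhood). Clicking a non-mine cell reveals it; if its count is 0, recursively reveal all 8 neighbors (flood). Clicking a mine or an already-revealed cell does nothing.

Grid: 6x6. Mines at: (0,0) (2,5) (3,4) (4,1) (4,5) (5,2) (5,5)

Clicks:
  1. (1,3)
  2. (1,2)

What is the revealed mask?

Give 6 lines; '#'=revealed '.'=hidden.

Click 1 (1,3) count=0: revealed 20 new [(0,1) (0,2) (0,3) (0,4) (0,5) (1,0) (1,1) (1,2) (1,3) (1,4) (1,5) (2,0) (2,1) (2,2) (2,3) (2,4) (3,0) (3,1) (3,2) (3,3)] -> total=20
Click 2 (1,2) count=0: revealed 0 new [(none)] -> total=20

Answer: .#####
######
#####.
####..
......
......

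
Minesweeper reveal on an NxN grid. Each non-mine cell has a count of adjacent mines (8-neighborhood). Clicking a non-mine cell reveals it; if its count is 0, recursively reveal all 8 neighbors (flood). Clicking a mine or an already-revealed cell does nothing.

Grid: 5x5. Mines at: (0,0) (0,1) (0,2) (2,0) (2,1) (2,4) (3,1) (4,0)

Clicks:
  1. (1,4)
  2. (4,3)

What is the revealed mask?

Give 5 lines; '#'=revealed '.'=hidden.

Answer: .....
....#
.....
..###
..###

Derivation:
Click 1 (1,4) count=1: revealed 1 new [(1,4)] -> total=1
Click 2 (4,3) count=0: revealed 6 new [(3,2) (3,3) (3,4) (4,2) (4,3) (4,4)] -> total=7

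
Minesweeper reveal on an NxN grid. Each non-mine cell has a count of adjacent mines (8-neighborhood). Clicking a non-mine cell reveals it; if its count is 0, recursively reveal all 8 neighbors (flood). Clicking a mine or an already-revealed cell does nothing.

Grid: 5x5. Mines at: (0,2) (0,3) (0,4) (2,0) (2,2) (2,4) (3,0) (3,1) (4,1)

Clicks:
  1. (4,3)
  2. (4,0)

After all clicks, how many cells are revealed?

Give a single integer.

Answer: 7

Derivation:
Click 1 (4,3) count=0: revealed 6 new [(3,2) (3,3) (3,4) (4,2) (4,3) (4,4)] -> total=6
Click 2 (4,0) count=3: revealed 1 new [(4,0)] -> total=7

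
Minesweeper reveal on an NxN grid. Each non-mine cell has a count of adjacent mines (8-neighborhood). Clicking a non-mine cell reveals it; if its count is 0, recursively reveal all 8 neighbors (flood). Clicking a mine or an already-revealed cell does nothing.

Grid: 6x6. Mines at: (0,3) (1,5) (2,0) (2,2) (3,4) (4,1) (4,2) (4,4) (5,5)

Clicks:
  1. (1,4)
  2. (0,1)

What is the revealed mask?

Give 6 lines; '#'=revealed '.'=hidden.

Click 1 (1,4) count=2: revealed 1 new [(1,4)] -> total=1
Click 2 (0,1) count=0: revealed 6 new [(0,0) (0,1) (0,2) (1,0) (1,1) (1,2)] -> total=7

Answer: ###...
###.#.
......
......
......
......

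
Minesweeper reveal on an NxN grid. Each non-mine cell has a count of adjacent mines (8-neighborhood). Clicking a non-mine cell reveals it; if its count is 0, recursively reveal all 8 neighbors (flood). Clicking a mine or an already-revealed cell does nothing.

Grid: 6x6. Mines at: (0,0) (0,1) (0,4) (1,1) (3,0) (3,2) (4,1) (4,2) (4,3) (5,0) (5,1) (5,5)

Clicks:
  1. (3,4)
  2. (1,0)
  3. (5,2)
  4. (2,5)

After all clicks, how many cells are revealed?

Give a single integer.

Click 1 (3,4) count=1: revealed 1 new [(3,4)] -> total=1
Click 2 (1,0) count=3: revealed 1 new [(1,0)] -> total=2
Click 3 (5,2) count=4: revealed 1 new [(5,2)] -> total=3
Click 4 (2,5) count=0: revealed 10 new [(1,3) (1,4) (1,5) (2,3) (2,4) (2,5) (3,3) (3,5) (4,4) (4,5)] -> total=13

Answer: 13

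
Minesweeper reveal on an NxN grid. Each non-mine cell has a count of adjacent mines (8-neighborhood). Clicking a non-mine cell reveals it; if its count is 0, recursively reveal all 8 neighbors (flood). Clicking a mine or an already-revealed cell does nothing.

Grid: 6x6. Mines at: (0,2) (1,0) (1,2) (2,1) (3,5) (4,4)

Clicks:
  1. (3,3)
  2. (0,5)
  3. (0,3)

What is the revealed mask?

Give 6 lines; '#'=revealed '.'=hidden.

Answer: ...###
...###
...###
...#..
......
......

Derivation:
Click 1 (3,3) count=1: revealed 1 new [(3,3)] -> total=1
Click 2 (0,5) count=0: revealed 9 new [(0,3) (0,4) (0,5) (1,3) (1,4) (1,5) (2,3) (2,4) (2,5)] -> total=10
Click 3 (0,3) count=2: revealed 0 new [(none)] -> total=10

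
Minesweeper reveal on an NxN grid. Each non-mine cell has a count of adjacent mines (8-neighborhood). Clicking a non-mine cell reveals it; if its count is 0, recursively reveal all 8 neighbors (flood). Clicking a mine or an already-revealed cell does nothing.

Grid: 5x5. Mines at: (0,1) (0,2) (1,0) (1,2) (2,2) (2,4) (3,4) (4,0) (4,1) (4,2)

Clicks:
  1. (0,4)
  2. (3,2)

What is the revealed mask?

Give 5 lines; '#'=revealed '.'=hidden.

Click 1 (0,4) count=0: revealed 4 new [(0,3) (0,4) (1,3) (1,4)] -> total=4
Click 2 (3,2) count=3: revealed 1 new [(3,2)] -> total=5

Answer: ...##
...##
.....
..#..
.....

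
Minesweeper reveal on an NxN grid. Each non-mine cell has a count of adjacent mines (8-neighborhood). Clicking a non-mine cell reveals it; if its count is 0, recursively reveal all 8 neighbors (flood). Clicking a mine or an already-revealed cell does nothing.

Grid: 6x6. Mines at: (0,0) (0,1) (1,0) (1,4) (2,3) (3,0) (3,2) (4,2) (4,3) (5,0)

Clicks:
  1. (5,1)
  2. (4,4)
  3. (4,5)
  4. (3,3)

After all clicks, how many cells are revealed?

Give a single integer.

Click 1 (5,1) count=2: revealed 1 new [(5,1)] -> total=1
Click 2 (4,4) count=1: revealed 1 new [(4,4)] -> total=2
Click 3 (4,5) count=0: revealed 7 new [(2,4) (2,5) (3,4) (3,5) (4,5) (5,4) (5,5)] -> total=9
Click 4 (3,3) count=4: revealed 1 new [(3,3)] -> total=10

Answer: 10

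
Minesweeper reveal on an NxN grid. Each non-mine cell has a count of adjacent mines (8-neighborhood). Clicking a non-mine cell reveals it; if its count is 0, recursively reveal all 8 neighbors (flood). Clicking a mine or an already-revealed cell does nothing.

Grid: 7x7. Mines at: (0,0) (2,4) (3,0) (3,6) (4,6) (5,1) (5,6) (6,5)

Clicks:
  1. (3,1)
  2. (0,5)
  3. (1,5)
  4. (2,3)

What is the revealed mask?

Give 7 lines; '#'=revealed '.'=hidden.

Click 1 (3,1) count=1: revealed 1 new [(3,1)] -> total=1
Click 2 (0,5) count=0: revealed 33 new [(0,1) (0,2) (0,3) (0,4) (0,5) (0,6) (1,1) (1,2) (1,3) (1,4) (1,5) (1,6) (2,1) (2,2) (2,3) (2,5) (2,6) (3,2) (3,3) (3,4) (3,5) (4,1) (4,2) (4,3) (4,4) (4,5) (5,2) (5,3) (5,4) (5,5) (6,2) (6,3) (6,4)] -> total=34
Click 3 (1,5) count=1: revealed 0 new [(none)] -> total=34
Click 4 (2,3) count=1: revealed 0 new [(none)] -> total=34

Answer: .######
.######
.###.##
.#####.
.#####.
..####.
..###..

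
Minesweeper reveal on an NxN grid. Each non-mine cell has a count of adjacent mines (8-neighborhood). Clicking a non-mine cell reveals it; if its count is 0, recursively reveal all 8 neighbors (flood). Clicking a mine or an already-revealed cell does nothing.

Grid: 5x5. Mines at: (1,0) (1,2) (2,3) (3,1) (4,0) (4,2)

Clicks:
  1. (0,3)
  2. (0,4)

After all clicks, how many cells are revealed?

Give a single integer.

Answer: 4

Derivation:
Click 1 (0,3) count=1: revealed 1 new [(0,3)] -> total=1
Click 2 (0,4) count=0: revealed 3 new [(0,4) (1,3) (1,4)] -> total=4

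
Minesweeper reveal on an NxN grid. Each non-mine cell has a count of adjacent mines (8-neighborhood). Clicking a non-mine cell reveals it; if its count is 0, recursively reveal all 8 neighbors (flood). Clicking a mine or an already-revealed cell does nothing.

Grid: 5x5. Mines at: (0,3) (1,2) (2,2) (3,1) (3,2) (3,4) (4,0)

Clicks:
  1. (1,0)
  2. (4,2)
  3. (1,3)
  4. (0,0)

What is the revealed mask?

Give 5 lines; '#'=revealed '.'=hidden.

Click 1 (1,0) count=0: revealed 6 new [(0,0) (0,1) (1,0) (1,1) (2,0) (2,1)] -> total=6
Click 2 (4,2) count=2: revealed 1 new [(4,2)] -> total=7
Click 3 (1,3) count=3: revealed 1 new [(1,3)] -> total=8
Click 4 (0,0) count=0: revealed 0 new [(none)] -> total=8

Answer: ##...
##.#.
##...
.....
..#..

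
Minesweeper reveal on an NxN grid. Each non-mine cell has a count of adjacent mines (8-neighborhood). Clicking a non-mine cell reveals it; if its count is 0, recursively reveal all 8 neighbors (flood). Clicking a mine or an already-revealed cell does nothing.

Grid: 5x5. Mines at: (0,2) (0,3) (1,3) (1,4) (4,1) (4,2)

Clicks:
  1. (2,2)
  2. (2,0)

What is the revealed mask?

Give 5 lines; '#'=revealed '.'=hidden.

Answer: ##...
###..
###..
###..
.....

Derivation:
Click 1 (2,2) count=1: revealed 1 new [(2,2)] -> total=1
Click 2 (2,0) count=0: revealed 10 new [(0,0) (0,1) (1,0) (1,1) (1,2) (2,0) (2,1) (3,0) (3,1) (3,2)] -> total=11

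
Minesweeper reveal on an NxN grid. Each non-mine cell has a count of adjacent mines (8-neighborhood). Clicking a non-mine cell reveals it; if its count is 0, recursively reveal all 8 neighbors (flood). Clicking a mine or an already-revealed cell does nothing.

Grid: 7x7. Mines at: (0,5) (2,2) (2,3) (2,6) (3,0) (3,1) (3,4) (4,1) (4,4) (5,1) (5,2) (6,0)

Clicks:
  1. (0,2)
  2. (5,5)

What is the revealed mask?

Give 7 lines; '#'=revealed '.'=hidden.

Answer: #####..
#####..
##.....
.......
.......
.....#.
.......

Derivation:
Click 1 (0,2) count=0: revealed 12 new [(0,0) (0,1) (0,2) (0,3) (0,4) (1,0) (1,1) (1,2) (1,3) (1,4) (2,0) (2,1)] -> total=12
Click 2 (5,5) count=1: revealed 1 new [(5,5)] -> total=13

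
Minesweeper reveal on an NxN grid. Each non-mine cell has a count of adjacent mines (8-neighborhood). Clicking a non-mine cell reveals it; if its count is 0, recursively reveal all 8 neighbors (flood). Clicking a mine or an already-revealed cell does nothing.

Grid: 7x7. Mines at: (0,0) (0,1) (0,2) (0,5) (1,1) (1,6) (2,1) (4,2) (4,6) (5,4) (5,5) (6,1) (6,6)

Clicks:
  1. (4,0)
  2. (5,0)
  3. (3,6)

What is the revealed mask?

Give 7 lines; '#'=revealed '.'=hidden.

Click 1 (4,0) count=0: revealed 6 new [(3,0) (3,1) (4,0) (4,1) (5,0) (5,1)] -> total=6
Click 2 (5,0) count=1: revealed 0 new [(none)] -> total=6
Click 3 (3,6) count=1: revealed 1 new [(3,6)] -> total=7

Answer: .......
.......
.......
##....#
##.....
##.....
.......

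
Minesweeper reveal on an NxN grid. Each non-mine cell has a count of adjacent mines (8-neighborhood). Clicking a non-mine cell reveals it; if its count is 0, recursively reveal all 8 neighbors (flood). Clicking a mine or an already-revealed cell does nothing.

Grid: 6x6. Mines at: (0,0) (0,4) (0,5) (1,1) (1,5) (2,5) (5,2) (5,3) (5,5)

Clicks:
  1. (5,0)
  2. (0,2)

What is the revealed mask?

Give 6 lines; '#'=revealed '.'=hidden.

Answer: ..#...
..###.
#####.
#####.
#####.
##....

Derivation:
Click 1 (5,0) count=0: revealed 20 new [(1,2) (1,3) (1,4) (2,0) (2,1) (2,2) (2,3) (2,4) (3,0) (3,1) (3,2) (3,3) (3,4) (4,0) (4,1) (4,2) (4,3) (4,4) (5,0) (5,1)] -> total=20
Click 2 (0,2) count=1: revealed 1 new [(0,2)] -> total=21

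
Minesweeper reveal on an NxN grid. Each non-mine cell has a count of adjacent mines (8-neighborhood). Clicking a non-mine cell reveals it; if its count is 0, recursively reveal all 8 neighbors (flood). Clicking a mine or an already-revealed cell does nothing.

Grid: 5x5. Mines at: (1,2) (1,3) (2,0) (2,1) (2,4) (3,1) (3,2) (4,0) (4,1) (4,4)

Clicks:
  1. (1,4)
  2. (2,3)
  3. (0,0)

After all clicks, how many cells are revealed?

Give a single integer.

Answer: 6

Derivation:
Click 1 (1,4) count=2: revealed 1 new [(1,4)] -> total=1
Click 2 (2,3) count=4: revealed 1 new [(2,3)] -> total=2
Click 3 (0,0) count=0: revealed 4 new [(0,0) (0,1) (1,0) (1,1)] -> total=6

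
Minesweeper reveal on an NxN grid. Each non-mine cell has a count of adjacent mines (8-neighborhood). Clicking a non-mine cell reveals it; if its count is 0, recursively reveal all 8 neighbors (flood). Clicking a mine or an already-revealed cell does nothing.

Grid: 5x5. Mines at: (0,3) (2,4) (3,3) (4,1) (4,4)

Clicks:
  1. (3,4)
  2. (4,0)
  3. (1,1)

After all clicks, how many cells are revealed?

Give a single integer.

Click 1 (3,4) count=3: revealed 1 new [(3,4)] -> total=1
Click 2 (4,0) count=1: revealed 1 new [(4,0)] -> total=2
Click 3 (1,1) count=0: revealed 12 new [(0,0) (0,1) (0,2) (1,0) (1,1) (1,2) (2,0) (2,1) (2,2) (3,0) (3,1) (3,2)] -> total=14

Answer: 14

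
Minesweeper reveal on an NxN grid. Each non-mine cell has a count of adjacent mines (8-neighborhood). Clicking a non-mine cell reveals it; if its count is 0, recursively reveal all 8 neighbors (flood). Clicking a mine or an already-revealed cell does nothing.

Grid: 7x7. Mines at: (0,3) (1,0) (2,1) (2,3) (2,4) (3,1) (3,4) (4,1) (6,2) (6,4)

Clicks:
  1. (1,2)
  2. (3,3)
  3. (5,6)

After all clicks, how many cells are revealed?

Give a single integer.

Answer: 18

Derivation:
Click 1 (1,2) count=3: revealed 1 new [(1,2)] -> total=1
Click 2 (3,3) count=3: revealed 1 new [(3,3)] -> total=2
Click 3 (5,6) count=0: revealed 16 new [(0,4) (0,5) (0,6) (1,4) (1,5) (1,6) (2,5) (2,6) (3,5) (3,6) (4,5) (4,6) (5,5) (5,6) (6,5) (6,6)] -> total=18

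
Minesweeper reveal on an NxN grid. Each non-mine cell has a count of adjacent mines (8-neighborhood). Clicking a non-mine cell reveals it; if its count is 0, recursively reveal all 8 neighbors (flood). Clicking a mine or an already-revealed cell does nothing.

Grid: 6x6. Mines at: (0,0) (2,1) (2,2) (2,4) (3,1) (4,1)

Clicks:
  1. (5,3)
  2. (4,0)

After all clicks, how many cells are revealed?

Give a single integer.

Click 1 (5,3) count=0: revealed 12 new [(3,2) (3,3) (3,4) (3,5) (4,2) (4,3) (4,4) (4,5) (5,2) (5,3) (5,4) (5,5)] -> total=12
Click 2 (4,0) count=2: revealed 1 new [(4,0)] -> total=13

Answer: 13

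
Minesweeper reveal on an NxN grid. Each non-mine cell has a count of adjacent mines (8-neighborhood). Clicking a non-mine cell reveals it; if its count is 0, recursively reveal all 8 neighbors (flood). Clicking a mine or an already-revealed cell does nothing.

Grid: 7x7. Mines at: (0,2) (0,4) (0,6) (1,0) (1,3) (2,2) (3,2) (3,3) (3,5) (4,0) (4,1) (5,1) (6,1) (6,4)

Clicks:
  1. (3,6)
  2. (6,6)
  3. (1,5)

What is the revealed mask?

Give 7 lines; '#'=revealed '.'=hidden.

Click 1 (3,6) count=1: revealed 1 new [(3,6)] -> total=1
Click 2 (6,6) count=0: revealed 6 new [(4,5) (4,6) (5,5) (5,6) (6,5) (6,6)] -> total=7
Click 3 (1,5) count=2: revealed 1 new [(1,5)] -> total=8

Answer: .......
.....#.
.......
......#
.....##
.....##
.....##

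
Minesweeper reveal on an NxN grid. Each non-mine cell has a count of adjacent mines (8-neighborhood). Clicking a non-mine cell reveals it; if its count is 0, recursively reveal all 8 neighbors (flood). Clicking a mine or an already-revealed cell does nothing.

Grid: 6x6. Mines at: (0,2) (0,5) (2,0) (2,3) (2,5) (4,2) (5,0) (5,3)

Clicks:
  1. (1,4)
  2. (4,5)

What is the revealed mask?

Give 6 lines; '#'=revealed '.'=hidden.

Answer: ......
....#.
......
....##
....##
....##

Derivation:
Click 1 (1,4) count=3: revealed 1 new [(1,4)] -> total=1
Click 2 (4,5) count=0: revealed 6 new [(3,4) (3,5) (4,4) (4,5) (5,4) (5,5)] -> total=7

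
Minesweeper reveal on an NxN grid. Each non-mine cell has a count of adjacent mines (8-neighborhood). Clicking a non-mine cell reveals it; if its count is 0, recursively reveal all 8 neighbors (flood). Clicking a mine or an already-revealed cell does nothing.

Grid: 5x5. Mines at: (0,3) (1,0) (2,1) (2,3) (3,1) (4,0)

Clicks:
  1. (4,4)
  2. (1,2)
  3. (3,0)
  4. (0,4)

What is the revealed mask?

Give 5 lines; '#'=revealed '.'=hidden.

Answer: ....#
..#..
.....
#.###
..###

Derivation:
Click 1 (4,4) count=0: revealed 6 new [(3,2) (3,3) (3,4) (4,2) (4,3) (4,4)] -> total=6
Click 2 (1,2) count=3: revealed 1 new [(1,2)] -> total=7
Click 3 (3,0) count=3: revealed 1 new [(3,0)] -> total=8
Click 4 (0,4) count=1: revealed 1 new [(0,4)] -> total=9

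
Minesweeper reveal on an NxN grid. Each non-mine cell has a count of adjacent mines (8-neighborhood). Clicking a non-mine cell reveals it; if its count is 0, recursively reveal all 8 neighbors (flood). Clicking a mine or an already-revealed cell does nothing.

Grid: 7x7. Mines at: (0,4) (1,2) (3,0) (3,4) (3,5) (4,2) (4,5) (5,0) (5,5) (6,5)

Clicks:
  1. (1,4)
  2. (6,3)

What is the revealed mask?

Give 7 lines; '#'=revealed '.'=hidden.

Click 1 (1,4) count=1: revealed 1 new [(1,4)] -> total=1
Click 2 (6,3) count=0: revealed 8 new [(5,1) (5,2) (5,3) (5,4) (6,1) (6,2) (6,3) (6,4)] -> total=9

Answer: .......
....#..
.......
.......
.......
.####..
.####..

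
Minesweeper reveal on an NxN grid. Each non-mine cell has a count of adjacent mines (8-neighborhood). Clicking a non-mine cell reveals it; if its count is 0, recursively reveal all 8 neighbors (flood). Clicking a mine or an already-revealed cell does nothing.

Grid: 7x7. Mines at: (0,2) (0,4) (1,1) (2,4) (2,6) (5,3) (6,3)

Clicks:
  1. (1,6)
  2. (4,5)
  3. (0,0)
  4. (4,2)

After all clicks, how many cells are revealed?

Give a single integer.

Click 1 (1,6) count=1: revealed 1 new [(1,6)] -> total=1
Click 2 (4,5) count=0: revealed 12 new [(3,4) (3,5) (3,6) (4,4) (4,5) (4,6) (5,4) (5,5) (5,6) (6,4) (6,5) (6,6)] -> total=13
Click 3 (0,0) count=1: revealed 1 new [(0,0)] -> total=14
Click 4 (4,2) count=1: revealed 1 new [(4,2)] -> total=15

Answer: 15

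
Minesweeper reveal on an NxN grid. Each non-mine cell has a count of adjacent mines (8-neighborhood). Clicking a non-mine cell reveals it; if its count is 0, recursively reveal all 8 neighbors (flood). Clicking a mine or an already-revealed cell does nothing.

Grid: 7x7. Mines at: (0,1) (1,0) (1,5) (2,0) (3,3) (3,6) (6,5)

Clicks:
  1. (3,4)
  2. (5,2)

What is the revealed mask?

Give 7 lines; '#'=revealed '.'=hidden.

Click 1 (3,4) count=1: revealed 1 new [(3,4)] -> total=1
Click 2 (5,2) count=0: revealed 18 new [(3,0) (3,1) (3,2) (4,0) (4,1) (4,2) (4,3) (4,4) (5,0) (5,1) (5,2) (5,3) (5,4) (6,0) (6,1) (6,2) (6,3) (6,4)] -> total=19

Answer: .......
.......
.......
###.#..
#####..
#####..
#####..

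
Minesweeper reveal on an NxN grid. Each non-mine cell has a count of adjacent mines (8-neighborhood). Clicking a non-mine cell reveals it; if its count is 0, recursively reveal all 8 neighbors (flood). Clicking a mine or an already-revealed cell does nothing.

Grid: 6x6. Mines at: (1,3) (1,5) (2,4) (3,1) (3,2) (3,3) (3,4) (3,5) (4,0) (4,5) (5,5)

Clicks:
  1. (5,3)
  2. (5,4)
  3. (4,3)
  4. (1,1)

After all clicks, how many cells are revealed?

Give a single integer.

Click 1 (5,3) count=0: revealed 8 new [(4,1) (4,2) (4,3) (4,4) (5,1) (5,2) (5,3) (5,4)] -> total=8
Click 2 (5,4) count=2: revealed 0 new [(none)] -> total=8
Click 3 (4,3) count=3: revealed 0 new [(none)] -> total=8
Click 4 (1,1) count=0: revealed 9 new [(0,0) (0,1) (0,2) (1,0) (1,1) (1,2) (2,0) (2,1) (2,2)] -> total=17

Answer: 17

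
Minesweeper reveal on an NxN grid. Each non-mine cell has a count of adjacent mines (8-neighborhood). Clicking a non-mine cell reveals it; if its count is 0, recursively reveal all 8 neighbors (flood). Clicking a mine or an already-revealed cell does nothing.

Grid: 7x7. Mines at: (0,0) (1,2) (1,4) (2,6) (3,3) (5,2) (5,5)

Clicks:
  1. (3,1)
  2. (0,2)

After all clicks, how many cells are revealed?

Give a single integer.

Answer: 16

Derivation:
Click 1 (3,1) count=0: revealed 15 new [(1,0) (1,1) (2,0) (2,1) (2,2) (3,0) (3,1) (3,2) (4,0) (4,1) (4,2) (5,0) (5,1) (6,0) (6,1)] -> total=15
Click 2 (0,2) count=1: revealed 1 new [(0,2)] -> total=16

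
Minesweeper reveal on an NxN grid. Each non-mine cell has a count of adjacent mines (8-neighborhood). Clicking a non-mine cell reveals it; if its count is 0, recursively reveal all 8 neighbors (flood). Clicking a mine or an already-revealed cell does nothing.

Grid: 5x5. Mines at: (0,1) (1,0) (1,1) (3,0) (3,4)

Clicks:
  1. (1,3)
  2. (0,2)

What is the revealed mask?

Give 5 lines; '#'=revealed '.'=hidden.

Answer: ..###
..###
..###
.....
.....

Derivation:
Click 1 (1,3) count=0: revealed 9 new [(0,2) (0,3) (0,4) (1,2) (1,3) (1,4) (2,2) (2,3) (2,4)] -> total=9
Click 2 (0,2) count=2: revealed 0 new [(none)] -> total=9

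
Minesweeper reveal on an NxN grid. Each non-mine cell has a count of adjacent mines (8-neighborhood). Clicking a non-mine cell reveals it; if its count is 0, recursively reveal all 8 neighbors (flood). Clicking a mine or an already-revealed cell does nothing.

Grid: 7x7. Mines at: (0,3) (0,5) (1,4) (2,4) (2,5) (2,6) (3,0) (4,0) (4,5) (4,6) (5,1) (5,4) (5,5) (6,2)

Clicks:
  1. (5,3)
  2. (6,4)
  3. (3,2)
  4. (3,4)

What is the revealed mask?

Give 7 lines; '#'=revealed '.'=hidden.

Answer: ###....
####...
####...
.####..
.###...
...#...
....#..

Derivation:
Click 1 (5,3) count=2: revealed 1 new [(5,3)] -> total=1
Click 2 (6,4) count=2: revealed 1 new [(6,4)] -> total=2
Click 3 (3,2) count=0: revealed 17 new [(0,0) (0,1) (0,2) (1,0) (1,1) (1,2) (1,3) (2,0) (2,1) (2,2) (2,3) (3,1) (3,2) (3,3) (4,1) (4,2) (4,3)] -> total=19
Click 4 (3,4) count=3: revealed 1 new [(3,4)] -> total=20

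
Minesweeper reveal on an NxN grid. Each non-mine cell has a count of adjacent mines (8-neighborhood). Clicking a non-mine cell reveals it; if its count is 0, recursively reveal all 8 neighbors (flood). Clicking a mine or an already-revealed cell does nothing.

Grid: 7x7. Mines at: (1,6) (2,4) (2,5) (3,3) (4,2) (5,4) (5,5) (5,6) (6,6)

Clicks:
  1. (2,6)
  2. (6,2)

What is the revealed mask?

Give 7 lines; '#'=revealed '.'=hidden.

Click 1 (2,6) count=2: revealed 1 new [(2,6)] -> total=1
Click 2 (6,2) count=0: revealed 29 new [(0,0) (0,1) (0,2) (0,3) (0,4) (0,5) (1,0) (1,1) (1,2) (1,3) (1,4) (1,5) (2,0) (2,1) (2,2) (2,3) (3,0) (3,1) (3,2) (4,0) (4,1) (5,0) (5,1) (5,2) (5,3) (6,0) (6,1) (6,2) (6,3)] -> total=30

Answer: ######.
######.
####..#
###....
##.....
####...
####...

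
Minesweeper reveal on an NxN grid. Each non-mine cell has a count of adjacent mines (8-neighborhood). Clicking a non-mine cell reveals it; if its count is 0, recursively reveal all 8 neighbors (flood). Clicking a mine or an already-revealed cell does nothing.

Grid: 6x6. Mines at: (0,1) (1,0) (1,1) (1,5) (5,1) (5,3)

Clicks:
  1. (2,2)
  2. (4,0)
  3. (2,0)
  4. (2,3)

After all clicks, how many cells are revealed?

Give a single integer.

Click 1 (2,2) count=1: revealed 1 new [(2,2)] -> total=1
Click 2 (4,0) count=1: revealed 1 new [(4,0)] -> total=2
Click 3 (2,0) count=2: revealed 1 new [(2,0)] -> total=3
Click 4 (2,3) count=0: revealed 23 new [(0,2) (0,3) (0,4) (1,2) (1,3) (1,4) (2,1) (2,3) (2,4) (2,5) (3,0) (3,1) (3,2) (3,3) (3,4) (3,5) (4,1) (4,2) (4,3) (4,4) (4,5) (5,4) (5,5)] -> total=26

Answer: 26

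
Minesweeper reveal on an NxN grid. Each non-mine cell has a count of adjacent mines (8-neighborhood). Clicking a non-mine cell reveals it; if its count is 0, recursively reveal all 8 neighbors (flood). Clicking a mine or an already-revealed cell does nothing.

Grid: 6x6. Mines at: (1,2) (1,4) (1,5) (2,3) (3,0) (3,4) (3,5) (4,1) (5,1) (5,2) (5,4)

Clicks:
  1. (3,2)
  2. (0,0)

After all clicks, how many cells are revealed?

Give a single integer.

Click 1 (3,2) count=2: revealed 1 new [(3,2)] -> total=1
Click 2 (0,0) count=0: revealed 6 new [(0,0) (0,1) (1,0) (1,1) (2,0) (2,1)] -> total=7

Answer: 7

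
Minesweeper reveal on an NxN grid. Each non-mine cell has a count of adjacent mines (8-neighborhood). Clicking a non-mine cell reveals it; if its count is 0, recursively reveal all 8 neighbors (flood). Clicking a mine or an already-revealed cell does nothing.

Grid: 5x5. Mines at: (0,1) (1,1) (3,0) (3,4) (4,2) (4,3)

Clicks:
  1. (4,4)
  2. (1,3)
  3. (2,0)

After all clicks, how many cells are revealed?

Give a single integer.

Answer: 11

Derivation:
Click 1 (4,4) count=2: revealed 1 new [(4,4)] -> total=1
Click 2 (1,3) count=0: revealed 9 new [(0,2) (0,3) (0,4) (1,2) (1,3) (1,4) (2,2) (2,3) (2,4)] -> total=10
Click 3 (2,0) count=2: revealed 1 new [(2,0)] -> total=11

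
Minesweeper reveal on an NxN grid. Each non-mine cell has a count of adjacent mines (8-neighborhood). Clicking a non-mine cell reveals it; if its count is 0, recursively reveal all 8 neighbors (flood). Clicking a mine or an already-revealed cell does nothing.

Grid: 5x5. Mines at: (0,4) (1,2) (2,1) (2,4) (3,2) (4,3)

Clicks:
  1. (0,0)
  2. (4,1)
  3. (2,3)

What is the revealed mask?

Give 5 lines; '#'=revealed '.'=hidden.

Click 1 (0,0) count=0: revealed 4 new [(0,0) (0,1) (1,0) (1,1)] -> total=4
Click 2 (4,1) count=1: revealed 1 new [(4,1)] -> total=5
Click 3 (2,3) count=3: revealed 1 new [(2,3)] -> total=6

Answer: ##...
##...
...#.
.....
.#...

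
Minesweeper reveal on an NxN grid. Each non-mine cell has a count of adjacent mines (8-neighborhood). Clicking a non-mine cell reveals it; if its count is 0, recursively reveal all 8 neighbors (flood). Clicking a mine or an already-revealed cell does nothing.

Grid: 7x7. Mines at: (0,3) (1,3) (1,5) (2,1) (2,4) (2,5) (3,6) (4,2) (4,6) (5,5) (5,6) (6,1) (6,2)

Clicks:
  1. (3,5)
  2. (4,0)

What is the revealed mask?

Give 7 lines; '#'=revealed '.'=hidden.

Click 1 (3,5) count=4: revealed 1 new [(3,5)] -> total=1
Click 2 (4,0) count=0: revealed 6 new [(3,0) (3,1) (4,0) (4,1) (5,0) (5,1)] -> total=7

Answer: .......
.......
.......
##...#.
##.....
##.....
.......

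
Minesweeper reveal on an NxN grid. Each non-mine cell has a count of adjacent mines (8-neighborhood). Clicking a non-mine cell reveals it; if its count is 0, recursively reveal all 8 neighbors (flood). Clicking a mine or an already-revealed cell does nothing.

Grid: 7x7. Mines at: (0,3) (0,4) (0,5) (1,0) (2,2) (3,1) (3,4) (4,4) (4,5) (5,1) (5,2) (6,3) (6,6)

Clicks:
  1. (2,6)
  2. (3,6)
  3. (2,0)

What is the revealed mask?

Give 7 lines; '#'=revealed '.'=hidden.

Answer: .......
.....##
#....##
.....##
.......
.......
.......

Derivation:
Click 1 (2,6) count=0: revealed 6 new [(1,5) (1,6) (2,5) (2,6) (3,5) (3,6)] -> total=6
Click 2 (3,6) count=1: revealed 0 new [(none)] -> total=6
Click 3 (2,0) count=2: revealed 1 new [(2,0)] -> total=7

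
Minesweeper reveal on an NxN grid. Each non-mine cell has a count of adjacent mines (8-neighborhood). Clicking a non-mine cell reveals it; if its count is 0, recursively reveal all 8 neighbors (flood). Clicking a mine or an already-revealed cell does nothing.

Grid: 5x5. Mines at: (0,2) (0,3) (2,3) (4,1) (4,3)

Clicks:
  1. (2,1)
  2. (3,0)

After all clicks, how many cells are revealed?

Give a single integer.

Click 1 (2,1) count=0: revealed 11 new [(0,0) (0,1) (1,0) (1,1) (1,2) (2,0) (2,1) (2,2) (3,0) (3,1) (3,2)] -> total=11
Click 2 (3,0) count=1: revealed 0 new [(none)] -> total=11

Answer: 11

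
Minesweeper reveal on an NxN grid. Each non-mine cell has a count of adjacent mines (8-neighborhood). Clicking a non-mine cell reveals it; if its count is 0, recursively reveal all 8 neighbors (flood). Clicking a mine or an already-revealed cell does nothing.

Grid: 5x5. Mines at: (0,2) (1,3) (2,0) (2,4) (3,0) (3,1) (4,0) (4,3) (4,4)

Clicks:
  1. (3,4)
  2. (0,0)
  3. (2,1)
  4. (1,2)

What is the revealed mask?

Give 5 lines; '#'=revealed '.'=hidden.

Answer: ##...
###..
.#...
....#
.....

Derivation:
Click 1 (3,4) count=3: revealed 1 new [(3,4)] -> total=1
Click 2 (0,0) count=0: revealed 4 new [(0,0) (0,1) (1,0) (1,1)] -> total=5
Click 3 (2,1) count=3: revealed 1 new [(2,1)] -> total=6
Click 4 (1,2) count=2: revealed 1 new [(1,2)] -> total=7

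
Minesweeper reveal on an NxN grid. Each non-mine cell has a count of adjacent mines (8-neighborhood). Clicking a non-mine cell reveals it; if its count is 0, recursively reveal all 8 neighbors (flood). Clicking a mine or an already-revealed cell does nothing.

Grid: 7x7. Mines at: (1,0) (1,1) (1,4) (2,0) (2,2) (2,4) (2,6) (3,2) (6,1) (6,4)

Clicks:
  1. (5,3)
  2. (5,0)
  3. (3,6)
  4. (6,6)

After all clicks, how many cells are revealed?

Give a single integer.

Click 1 (5,3) count=1: revealed 1 new [(5,3)] -> total=1
Click 2 (5,0) count=1: revealed 1 new [(5,0)] -> total=2
Click 3 (3,6) count=1: revealed 1 new [(3,6)] -> total=3
Click 4 (6,6) count=0: revealed 12 new [(3,3) (3,4) (3,5) (4,3) (4,4) (4,5) (4,6) (5,4) (5,5) (5,6) (6,5) (6,6)] -> total=15

Answer: 15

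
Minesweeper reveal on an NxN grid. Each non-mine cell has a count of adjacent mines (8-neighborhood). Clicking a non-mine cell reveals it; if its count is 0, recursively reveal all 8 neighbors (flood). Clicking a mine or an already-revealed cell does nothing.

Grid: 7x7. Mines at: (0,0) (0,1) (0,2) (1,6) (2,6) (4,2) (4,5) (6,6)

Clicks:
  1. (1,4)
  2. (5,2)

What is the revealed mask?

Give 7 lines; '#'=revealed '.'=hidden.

Answer: ...###.
######.
######.
######.
##.....
######.
######.

Derivation:
Click 1 (1,4) count=0: revealed 35 new [(0,3) (0,4) (0,5) (1,0) (1,1) (1,2) (1,3) (1,4) (1,5) (2,0) (2,1) (2,2) (2,3) (2,4) (2,5) (3,0) (3,1) (3,2) (3,3) (3,4) (3,5) (4,0) (4,1) (5,0) (5,1) (5,2) (5,3) (5,4) (5,5) (6,0) (6,1) (6,2) (6,3) (6,4) (6,5)] -> total=35
Click 2 (5,2) count=1: revealed 0 new [(none)] -> total=35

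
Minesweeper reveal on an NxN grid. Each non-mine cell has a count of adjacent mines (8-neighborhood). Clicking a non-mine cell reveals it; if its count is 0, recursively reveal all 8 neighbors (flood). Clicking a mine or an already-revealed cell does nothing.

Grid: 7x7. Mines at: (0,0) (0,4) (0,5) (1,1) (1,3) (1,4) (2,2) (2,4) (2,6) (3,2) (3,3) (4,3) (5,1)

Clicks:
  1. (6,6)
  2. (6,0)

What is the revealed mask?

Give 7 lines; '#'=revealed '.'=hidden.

Answer: .......
.......
.......
....###
....###
..#####
#.#####

Derivation:
Click 1 (6,6) count=0: revealed 16 new [(3,4) (3,5) (3,6) (4,4) (4,5) (4,6) (5,2) (5,3) (5,4) (5,5) (5,6) (6,2) (6,3) (6,4) (6,5) (6,6)] -> total=16
Click 2 (6,0) count=1: revealed 1 new [(6,0)] -> total=17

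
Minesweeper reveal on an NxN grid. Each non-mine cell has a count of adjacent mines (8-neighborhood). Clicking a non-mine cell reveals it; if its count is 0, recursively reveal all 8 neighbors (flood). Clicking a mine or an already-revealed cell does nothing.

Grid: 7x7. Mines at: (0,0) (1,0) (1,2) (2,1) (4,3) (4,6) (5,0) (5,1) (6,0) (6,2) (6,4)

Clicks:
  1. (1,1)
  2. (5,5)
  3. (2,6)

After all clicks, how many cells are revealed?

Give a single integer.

Answer: 18

Derivation:
Click 1 (1,1) count=4: revealed 1 new [(1,1)] -> total=1
Click 2 (5,5) count=2: revealed 1 new [(5,5)] -> total=2
Click 3 (2,6) count=0: revealed 16 new [(0,3) (0,4) (0,5) (0,6) (1,3) (1,4) (1,5) (1,6) (2,3) (2,4) (2,5) (2,6) (3,3) (3,4) (3,5) (3,6)] -> total=18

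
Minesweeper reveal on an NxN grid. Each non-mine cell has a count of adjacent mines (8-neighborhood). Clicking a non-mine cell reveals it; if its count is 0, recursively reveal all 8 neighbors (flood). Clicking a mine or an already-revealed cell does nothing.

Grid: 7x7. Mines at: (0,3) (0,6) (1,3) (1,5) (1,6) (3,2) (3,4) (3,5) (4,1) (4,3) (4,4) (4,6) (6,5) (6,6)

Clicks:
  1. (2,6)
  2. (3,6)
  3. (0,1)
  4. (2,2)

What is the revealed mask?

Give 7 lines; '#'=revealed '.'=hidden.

Click 1 (2,6) count=3: revealed 1 new [(2,6)] -> total=1
Click 2 (3,6) count=2: revealed 1 new [(3,6)] -> total=2
Click 3 (0,1) count=0: revealed 11 new [(0,0) (0,1) (0,2) (1,0) (1,1) (1,2) (2,0) (2,1) (2,2) (3,0) (3,1)] -> total=13
Click 4 (2,2) count=2: revealed 0 new [(none)] -> total=13

Answer: ###....
###....
###...#
##....#
.......
.......
.......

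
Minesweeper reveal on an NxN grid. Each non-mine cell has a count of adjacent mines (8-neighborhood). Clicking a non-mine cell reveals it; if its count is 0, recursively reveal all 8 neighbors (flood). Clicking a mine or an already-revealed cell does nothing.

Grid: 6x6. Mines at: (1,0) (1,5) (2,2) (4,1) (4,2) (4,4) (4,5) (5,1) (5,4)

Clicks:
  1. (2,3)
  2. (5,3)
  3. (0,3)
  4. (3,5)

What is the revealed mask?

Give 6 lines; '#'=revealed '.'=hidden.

Answer: .####.
.####.
...#..
.....#
......
...#..

Derivation:
Click 1 (2,3) count=1: revealed 1 new [(2,3)] -> total=1
Click 2 (5,3) count=3: revealed 1 new [(5,3)] -> total=2
Click 3 (0,3) count=0: revealed 8 new [(0,1) (0,2) (0,3) (0,4) (1,1) (1,2) (1,3) (1,4)] -> total=10
Click 4 (3,5) count=2: revealed 1 new [(3,5)] -> total=11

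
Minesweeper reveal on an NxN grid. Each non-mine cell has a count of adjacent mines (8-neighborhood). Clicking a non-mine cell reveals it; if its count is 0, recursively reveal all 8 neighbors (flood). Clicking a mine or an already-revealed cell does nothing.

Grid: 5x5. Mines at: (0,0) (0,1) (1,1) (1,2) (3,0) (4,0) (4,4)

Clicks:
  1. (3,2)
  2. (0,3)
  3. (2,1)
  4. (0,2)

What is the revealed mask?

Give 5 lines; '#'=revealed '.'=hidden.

Click 1 (3,2) count=0: revealed 9 new [(2,1) (2,2) (2,3) (3,1) (3,2) (3,3) (4,1) (4,2) (4,3)] -> total=9
Click 2 (0,3) count=1: revealed 1 new [(0,3)] -> total=10
Click 3 (2,1) count=3: revealed 0 new [(none)] -> total=10
Click 4 (0,2) count=3: revealed 1 new [(0,2)] -> total=11

Answer: ..##.
.....
.###.
.###.
.###.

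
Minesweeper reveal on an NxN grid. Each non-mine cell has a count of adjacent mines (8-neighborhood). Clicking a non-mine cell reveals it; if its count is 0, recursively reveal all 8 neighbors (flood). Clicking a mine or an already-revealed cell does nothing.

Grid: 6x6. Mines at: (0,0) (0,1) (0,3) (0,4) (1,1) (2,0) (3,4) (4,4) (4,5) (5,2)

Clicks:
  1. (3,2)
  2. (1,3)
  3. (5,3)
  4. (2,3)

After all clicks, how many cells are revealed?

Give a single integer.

Answer: 11

Derivation:
Click 1 (3,2) count=0: revealed 9 new [(2,1) (2,2) (2,3) (3,1) (3,2) (3,3) (4,1) (4,2) (4,3)] -> total=9
Click 2 (1,3) count=2: revealed 1 new [(1,3)] -> total=10
Click 3 (5,3) count=2: revealed 1 new [(5,3)] -> total=11
Click 4 (2,3) count=1: revealed 0 new [(none)] -> total=11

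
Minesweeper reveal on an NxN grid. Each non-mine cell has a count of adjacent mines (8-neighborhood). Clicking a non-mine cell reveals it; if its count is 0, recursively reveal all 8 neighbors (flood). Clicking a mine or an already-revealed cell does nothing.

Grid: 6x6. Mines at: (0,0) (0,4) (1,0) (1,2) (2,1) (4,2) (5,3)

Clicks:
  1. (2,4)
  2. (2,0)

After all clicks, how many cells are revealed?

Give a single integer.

Answer: 15

Derivation:
Click 1 (2,4) count=0: revealed 14 new [(1,3) (1,4) (1,5) (2,3) (2,4) (2,5) (3,3) (3,4) (3,5) (4,3) (4,4) (4,5) (5,4) (5,5)] -> total=14
Click 2 (2,0) count=2: revealed 1 new [(2,0)] -> total=15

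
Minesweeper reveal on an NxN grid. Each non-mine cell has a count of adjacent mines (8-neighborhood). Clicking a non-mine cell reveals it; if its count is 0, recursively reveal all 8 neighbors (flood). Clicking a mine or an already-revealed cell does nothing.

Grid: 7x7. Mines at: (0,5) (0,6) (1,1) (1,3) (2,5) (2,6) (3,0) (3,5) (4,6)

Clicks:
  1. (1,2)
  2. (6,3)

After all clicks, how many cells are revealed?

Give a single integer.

Click 1 (1,2) count=2: revealed 1 new [(1,2)] -> total=1
Click 2 (6,3) count=0: revealed 28 new [(2,1) (2,2) (2,3) (2,4) (3,1) (3,2) (3,3) (3,4) (4,0) (4,1) (4,2) (4,3) (4,4) (4,5) (5,0) (5,1) (5,2) (5,3) (5,4) (5,5) (5,6) (6,0) (6,1) (6,2) (6,3) (6,4) (6,5) (6,6)] -> total=29

Answer: 29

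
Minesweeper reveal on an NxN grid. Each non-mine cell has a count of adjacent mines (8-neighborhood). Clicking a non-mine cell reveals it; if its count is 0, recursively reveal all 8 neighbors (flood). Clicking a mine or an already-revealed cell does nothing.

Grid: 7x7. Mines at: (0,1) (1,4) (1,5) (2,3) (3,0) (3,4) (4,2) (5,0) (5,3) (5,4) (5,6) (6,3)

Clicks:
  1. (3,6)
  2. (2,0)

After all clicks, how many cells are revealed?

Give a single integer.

Answer: 7

Derivation:
Click 1 (3,6) count=0: revealed 6 new [(2,5) (2,6) (3,5) (3,6) (4,5) (4,6)] -> total=6
Click 2 (2,0) count=1: revealed 1 new [(2,0)] -> total=7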